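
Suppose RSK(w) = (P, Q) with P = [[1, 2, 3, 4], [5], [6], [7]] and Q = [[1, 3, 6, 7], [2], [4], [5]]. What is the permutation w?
Reverse the RSK construction: for i from n down to 1, find the cell of Q containing i, remove the entry at that cell from P, and reverse-bump it up through P; the value ejected from row 1 is w(i).

Step i=7: Q has 7 at row 1, column 4; remove that cell from P, ejecting 4. So w(7) = 4. P is now [[1, 2, 3], [5], [6], [7]].
Step i=6: Q has 6 at row 1, column 3; remove that cell from P, ejecting 3. So w(6) = 3. P is now [[1, 2], [5], [6], [7]].
Step i=5: Q has 5 at row 4, column 1; remove 7 from row 4 of P and reverse-bump: 7 enters row 3 and ejects 6; 6 enters row 2 and ejects 5; 5 enters row 1 and ejects 2. So w(5) = 2. P is now [[1, 5], [6], [7]].
Step i=4: Q has 4 at row 3, column 1; remove 7 from row 3 of P and reverse-bump: 7 enters row 2 and ejects 6; 6 enters row 1 and ejects 5. So w(4) = 5. P is now [[1, 6], [7]].
Step i=3: Q has 3 at row 1, column 2; remove that cell from P, ejecting 6. So w(3) = 6. P is now [[1], [7]].
Step i=2: Q has 2 at row 2, column 1; remove 7 from row 2 of P and reverse-bump: 7 enters row 1 and ejects 1. So w(2) = 1. P is now [[7]].
Step i=1: Q has 1 at row 1, column 1; remove that cell from P, ejecting 7. So w(1) = 7. P is now [].

So w = 7 1 6 5 2 3 4.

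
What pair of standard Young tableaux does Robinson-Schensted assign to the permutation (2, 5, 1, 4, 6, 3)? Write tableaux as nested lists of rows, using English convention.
Insert each entry of the permutation into P by Schensted row insertion, recording in Q the position of each new cell.

Insert 2: appended to row 1. P = [[2]].
Insert 5: appended to row 1. P = [[2, 5]].
Insert 1: 1 bumps 2 from row 1; 2 starts row 2. P = [[1, 5], [2]].
Insert 4: 4 bumps 5 from row 1; 5 appends to row 2. P = [[1, 4], [2, 5]].
Insert 6: appended to row 1. P = [[1, 4, 6], [2, 5]].
Insert 3: 3 bumps 4 from row 1; 4 bumps 5 from row 2; 5 starts row 3. P = [[1, 3, 6], [2, 4], [5]].

So P = [[1, 3, 6], [2, 4], [5]], Q = [[1, 2, 5], [3, 4], [6]].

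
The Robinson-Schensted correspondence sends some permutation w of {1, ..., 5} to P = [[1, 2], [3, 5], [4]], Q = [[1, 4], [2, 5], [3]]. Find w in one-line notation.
Reverse the RSK construction: for i from n down to 1, find the cell of Q containing i, remove the entry at that cell from P, and reverse-bump it up through P; the value ejected from row 1 is w(i).

Step i=5: Q has 5 at row 2, column 2; remove 5 from row 2 of P and reverse-bump: 5 enters row 1 and ejects 2. So w(5) = 2. P is now [[1, 5], [3], [4]].
Step i=4: Q has 4 at row 1, column 2; remove that cell from P, ejecting 5. So w(4) = 5. P is now [[1], [3], [4]].
Step i=3: Q has 3 at row 3, column 1; remove 4 from row 3 of P and reverse-bump: 4 enters row 2 and ejects 3; 3 enters row 1 and ejects 1. So w(3) = 1. P is now [[3], [4]].
Step i=2: Q has 2 at row 2, column 1; remove 4 from row 2 of P and reverse-bump: 4 enters row 1 and ejects 3. So w(2) = 3. P is now [[4]].
Step i=1: Q has 1 at row 1, column 1; remove that cell from P, ejecting 4. So w(1) = 4. P is now [].

So w = 4 3 1 5 2.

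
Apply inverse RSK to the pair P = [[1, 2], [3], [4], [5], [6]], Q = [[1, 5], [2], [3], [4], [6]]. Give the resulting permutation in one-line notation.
Reverse RSK: for i = n, n-1, ..., 1, locate i in Q, remove the corresponding corner cell from P, and reverse-bump its entry up through P; the value ejected from row 1 is w(i).

So w = 6 5 4 1 3 2.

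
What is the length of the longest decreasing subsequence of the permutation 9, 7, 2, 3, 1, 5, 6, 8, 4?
4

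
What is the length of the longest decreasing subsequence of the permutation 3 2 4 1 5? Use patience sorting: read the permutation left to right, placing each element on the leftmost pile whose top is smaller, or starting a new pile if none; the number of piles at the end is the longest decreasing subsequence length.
3

3: new pile. tops = [3]
2: new pile. tops = [3, 2]
4: onto pile 1 (replacing 3). tops = [4, 2]
1: new pile. tops = [4, 2, 1]
5: onto pile 1 (replacing 4). tops = [5, 2, 1]

3 piles, so the longest decreasing subsequence has length 3.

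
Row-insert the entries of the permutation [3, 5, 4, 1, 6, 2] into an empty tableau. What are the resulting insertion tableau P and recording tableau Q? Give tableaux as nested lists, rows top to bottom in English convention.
Insert each entry of the permutation into P by Schensted row insertion, recording in Q the position of each new cell.

Insert 3: appended to row 1. P = [[3]], Q = [[1]].
Insert 5: appended to row 1. P = [[3, 5]], Q = [[1, 2]].
Insert 4: 4 bumps 5 from row 1; 5 starts row 2. P = [[3, 4], [5]], Q = [[1, 2], [3]].
Insert 1: 1 bumps 3 from row 1; 3 bumps 5 from row 2; 5 starts row 3. P = [[1, 4], [3], [5]], Q = [[1, 2], [3], [4]].
Insert 6: appended to row 1. P = [[1, 4, 6], [3], [5]], Q = [[1, 2, 5], [3], [4]].
Insert 2: 2 bumps 4 from row 1; 4 appends to row 2. P = [[1, 2, 6], [3, 4], [5]], Q = [[1, 2, 5], [3, 6], [4]].

So P = [[1, 2, 6], [3, 4], [5]], Q = [[1, 2, 5], [3, 6], [4]].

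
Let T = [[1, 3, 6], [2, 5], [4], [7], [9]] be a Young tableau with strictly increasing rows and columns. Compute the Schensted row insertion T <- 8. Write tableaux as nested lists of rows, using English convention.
[[1, 3, 6, 8], [2, 5], [4], [7], [9]]

8 is larger than every entry of row 1, so it is appended to row 1. The new tableau is [[1, 3, 6, 8], [2, 5], [4], [7], [9]].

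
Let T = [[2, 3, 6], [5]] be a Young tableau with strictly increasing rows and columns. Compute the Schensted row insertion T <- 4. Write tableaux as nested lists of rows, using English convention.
In row 1, 4 replaces 6 (the leftmost entry greater than 4); 6 is bumped to row 2. 6 is appended to row 2. The new tableau is [[2, 3, 4], [5, 6]].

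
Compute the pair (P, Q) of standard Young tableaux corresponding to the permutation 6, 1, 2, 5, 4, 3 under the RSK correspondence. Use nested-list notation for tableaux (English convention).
Insert each entry of the permutation into P by Schensted row insertion, recording in Q the position of each new cell.

Insert 6: appended to row 1. P = [[6]].
Insert 1: 1 bumps 6 from row 1; 6 starts row 2. P = [[1], [6]].
Insert 2: appended to row 1. P = [[1, 2], [6]].
Insert 5: appended to row 1. P = [[1, 2, 5], [6]].
Insert 4: 4 bumps 5 from row 1; 5 bumps 6 from row 2; 6 starts row 3. P = [[1, 2, 4], [5], [6]].
Insert 3: 3 bumps 4 from row 1; 4 bumps 5 from row 2; 5 bumps 6 from row 3; 6 starts row 4. P = [[1, 2, 3], [4], [5], [6]].

So P = [[1, 2, 3], [4], [5], [6]], Q = [[1, 3, 4], [2], [5], [6]].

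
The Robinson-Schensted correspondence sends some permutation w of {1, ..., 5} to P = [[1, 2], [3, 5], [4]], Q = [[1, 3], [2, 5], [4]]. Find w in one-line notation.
Reverse the RSK construction: for i from n down to 1, find the cell of Q containing i, remove the entry at that cell from P, and reverse-bump it up through P; the value ejected from row 1 is w(i).

Step i=5: Q has 5 at row 2, column 2; remove 5 from row 2 of P and reverse-bump: 5 enters row 1 and ejects 2. So w(5) = 2. P is now [[1, 5], [3], [4]].
Step i=4: Q has 4 at row 3, column 1; remove 4 from row 3 of P and reverse-bump: 4 enters row 2 and ejects 3; 3 enters row 1 and ejects 1. So w(4) = 1. P is now [[3, 5], [4]].
Step i=3: Q has 3 at row 1, column 2; remove that cell from P, ejecting 5. So w(3) = 5. P is now [[3], [4]].
Step i=2: Q has 2 at row 2, column 1; remove 4 from row 2 of P and reverse-bump: 4 enters row 1 and ejects 3. So w(2) = 3. P is now [[4]].
Step i=1: Q has 1 at row 1, column 1; remove that cell from P, ejecting 4. So w(1) = 4. P is now [].

So w = 4 3 5 1 2.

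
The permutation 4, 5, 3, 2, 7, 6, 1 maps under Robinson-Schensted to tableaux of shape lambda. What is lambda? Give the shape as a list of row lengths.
[3, 2, 1, 1]

Row-insert each entry into an empty tableau.

After inserting 4: P = [[4]].
After inserting 5: P = [[4, 5]].
After inserting 3: P = [[3, 5], [4]].
After inserting 2: P = [[2, 5], [3], [4]].
After inserting 7: P = [[2, 5, 7], [3], [4]].
After inserting 6: P = [[2, 5, 6], [3, 7], [4]].
After inserting 1: P = [[1, 5, 6], [2, 7], [3], [4]].

The final insertion tableau P = [[1, 5, 6], [2, 7], [3], [4]] has shape [3, 2, 1, 1].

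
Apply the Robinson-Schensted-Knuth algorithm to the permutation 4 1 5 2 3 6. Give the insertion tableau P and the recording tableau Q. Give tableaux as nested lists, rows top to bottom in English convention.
P = [[1, 2, 3, 6], [4, 5]], Q = [[1, 3, 5, 6], [2, 4]]

Insert each entry of the permutation into P by Schensted row insertion, recording in Q the position of each new cell.

Insert 4: appended to row 1. P = [[4]], Q = [[1]].
Insert 1: 1 bumps 4 from row 1; 4 starts row 2. P = [[1], [4]], Q = [[1], [2]].
Insert 5: appended to row 1. P = [[1, 5], [4]], Q = [[1, 3], [2]].
Insert 2: 2 bumps 5 from row 1; 5 appends to row 2. P = [[1, 2], [4, 5]], Q = [[1, 3], [2, 4]].
Insert 3: appended to row 1. P = [[1, 2, 3], [4, 5]], Q = [[1, 3, 5], [2, 4]].
Insert 6: appended to row 1. P = [[1, 2, 3, 6], [4, 5]], Q = [[1, 3, 5, 6], [2, 4]].

So P = [[1, 2, 3, 6], [4, 5]], Q = [[1, 3, 5, 6], [2, 4]].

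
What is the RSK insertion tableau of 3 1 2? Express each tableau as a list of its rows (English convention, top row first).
After inserting 3: P = [[3]].
After inserting 1: P = [[1], [3]].
After inserting 2: P = [[1, 2], [3]].

So P = [[1, 2], [3]].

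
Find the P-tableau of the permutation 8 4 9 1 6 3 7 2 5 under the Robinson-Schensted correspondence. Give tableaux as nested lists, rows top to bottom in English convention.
P = [[1, 2, 5], [3, 6, 7], [4, 9], [8]]

Insert 8: appended to row 1. P = [[8]].
Insert 4: 4 bumps 8 from row 1; 8 starts row 2. P = [[4], [8]].
Insert 9: appended to row 1. P = [[4, 9], [8]].
Insert 1: 1 bumps 4 from row 1; 4 bumps 8 from row 2; 8 starts row 3. P = [[1, 9], [4], [8]].
Insert 6: 6 bumps 9 from row 1; 9 appends to row 2. P = [[1, 6], [4, 9], [8]].
Insert 3: 3 bumps 6 from row 1; 6 bumps 9 from row 2; 9 appends to row 3. P = [[1, 3], [4, 6], [8, 9]].
Insert 7: appended to row 1. P = [[1, 3, 7], [4, 6], [8, 9]].
Insert 2: 2 bumps 3 from row 1; 3 bumps 4 from row 2; 4 bumps 8 from row 3; 8 starts row 4. P = [[1, 2, 7], [3, 6], [4, 9], [8]].
Insert 5: 5 bumps 7 from row 1; 7 appends to row 2. P = [[1, 2, 5], [3, 6, 7], [4, 9], [8]].

So P = [[1, 2, 5], [3, 6, 7], [4, 9], [8]].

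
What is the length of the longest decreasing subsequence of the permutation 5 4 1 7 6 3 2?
4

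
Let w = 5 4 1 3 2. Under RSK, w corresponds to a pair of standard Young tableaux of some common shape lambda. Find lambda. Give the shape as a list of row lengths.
Row-insert each entry into an empty tableau.

After inserting 5: P = [[5]].
After inserting 4: P = [[4], [5]].
After inserting 1: P = [[1], [4], [5]].
After inserting 3: P = [[1, 3], [4], [5]].
After inserting 2: P = [[1, 2], [3], [4], [5]].

The final insertion tableau P = [[1, 2], [3], [4], [5]] has shape [2, 1, 1, 1].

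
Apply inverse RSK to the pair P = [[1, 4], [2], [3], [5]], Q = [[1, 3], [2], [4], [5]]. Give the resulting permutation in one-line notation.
5 3 4 2 1

Reverse the RSK construction: for i from n down to 1, find the cell of Q containing i, remove the entry at that cell from P, and reverse-bump it up through P; the value ejected from row 1 is w(i).

Step i=5: Q has 5 at row 4, column 1; remove 5 from row 4 of P and reverse-bump: 5 enters row 3 and ejects 3; 3 enters row 2 and ejects 2; 2 enters row 1 and ejects 1. So w(5) = 1. P is now [[2, 4], [3], [5]].
Step i=4: Q has 4 at row 3, column 1; remove 5 from row 3 of P and reverse-bump: 5 enters row 2 and ejects 3; 3 enters row 1 and ejects 2. So w(4) = 2. P is now [[3, 4], [5]].
Step i=3: Q has 3 at row 1, column 2; remove that cell from P, ejecting 4. So w(3) = 4. P is now [[3], [5]].
Step i=2: Q has 2 at row 2, column 1; remove 5 from row 2 of P and reverse-bump: 5 enters row 1 and ejects 3. So w(2) = 3. P is now [[5]].
Step i=1: Q has 1 at row 1, column 1; remove that cell from P, ejecting 5. So w(1) = 5. P is now [].

So w = 5 3 4 2 1.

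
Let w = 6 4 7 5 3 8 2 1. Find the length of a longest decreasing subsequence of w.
5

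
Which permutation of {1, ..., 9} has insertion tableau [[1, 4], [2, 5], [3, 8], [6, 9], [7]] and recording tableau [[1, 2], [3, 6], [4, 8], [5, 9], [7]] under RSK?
Reverse RSK: for i = n, n-1, ..., 1, locate i in Q, remove the corresponding corner cell from P, and reverse-bump its entry up through P; the value ejected from row 1 is w(i).

So w = 7 9 6 3 2 8 1 5 4.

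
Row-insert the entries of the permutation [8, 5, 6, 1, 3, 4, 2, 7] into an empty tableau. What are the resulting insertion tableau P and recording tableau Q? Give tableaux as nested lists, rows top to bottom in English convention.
P = [[1, 2, 4, 7], [3, 6], [5], [8]], Q = [[1, 3, 6, 8], [2, 5], [4], [7]]

Insert each entry of the permutation into P by Schensted row insertion, recording in Q the position of each new cell.

Insert 8: appended to row 1. P = [[8]], Q = [[1]].
Insert 5: 5 bumps 8 from row 1; 8 starts row 2. P = [[5], [8]], Q = [[1], [2]].
Insert 6: appended to row 1. P = [[5, 6], [8]], Q = [[1, 3], [2]].
Insert 1: 1 bumps 5 from row 1; 5 bumps 8 from row 2; 8 starts row 3. P = [[1, 6], [5], [8]], Q = [[1, 3], [2], [4]].
Insert 3: 3 bumps 6 from row 1; 6 appends to row 2. P = [[1, 3], [5, 6], [8]], Q = [[1, 3], [2, 5], [4]].
Insert 4: appended to row 1. P = [[1, 3, 4], [5, 6], [8]], Q = [[1, 3, 6], [2, 5], [4]].
Insert 2: 2 bumps 3 from row 1; 3 bumps 5 from row 2; 5 bumps 8 from row 3; 8 starts row 4. P = [[1, 2, 4], [3, 6], [5], [8]], Q = [[1, 3, 6], [2, 5], [4], [7]].
Insert 7: appended to row 1. P = [[1, 2, 4, 7], [3, 6], [5], [8]], Q = [[1, 3, 6, 8], [2, 5], [4], [7]].

So P = [[1, 2, 4, 7], [3, 6], [5], [8]], Q = [[1, 3, 6, 8], [2, 5], [4], [7]].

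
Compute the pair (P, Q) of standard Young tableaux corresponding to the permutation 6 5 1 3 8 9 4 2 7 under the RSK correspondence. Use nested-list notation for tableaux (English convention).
P = [[1, 2, 4, 7], [3, 8, 9], [5], [6]], Q = [[1, 4, 5, 6], [2, 7, 9], [3], [8]]

Insert each entry of the permutation into P by Schensted row insertion, recording in Q the position of each new cell.

After inserting 6: P = [[6]].
After inserting 5: P = [[5], [6]].
After inserting 1: P = [[1], [5], [6]].
After inserting 3: P = [[1, 3], [5], [6]].
After inserting 8: P = [[1, 3, 8], [5], [6]].
After inserting 9: P = [[1, 3, 8, 9], [5], [6]].
After inserting 4: P = [[1, 3, 4, 9], [5, 8], [6]].
After inserting 2: P = [[1, 2, 4, 9], [3, 8], [5], [6]].
After inserting 7: P = [[1, 2, 4, 7], [3, 8, 9], [5], [6]].

So P = [[1, 2, 4, 7], [3, 8, 9], [5], [6]], Q = [[1, 4, 5, 6], [2, 7, 9], [3], [8]].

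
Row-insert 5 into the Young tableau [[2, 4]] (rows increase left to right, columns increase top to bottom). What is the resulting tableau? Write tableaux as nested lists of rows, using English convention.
5 is larger than every entry of row 1, so it is appended to row 1. The new tableau is [[2, 4, 5]].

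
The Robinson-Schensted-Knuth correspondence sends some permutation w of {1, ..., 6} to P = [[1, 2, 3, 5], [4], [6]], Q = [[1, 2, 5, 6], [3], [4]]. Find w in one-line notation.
Reverse the RSK construction: for i from n down to 1, find the cell of Q containing i, remove the entry at that cell from P, and reverse-bump it up through P; the value ejected from row 1 is w(i).

Step i=6: Q has 6 at row 1, column 4; remove that cell from P, ejecting 5. So w(6) = 5. P is now [[1, 2, 3], [4], [6]].
Step i=5: Q has 5 at row 1, column 3; remove that cell from P, ejecting 3. So w(5) = 3. P is now [[1, 2], [4], [6]].
Step i=4: Q has 4 at row 3, column 1; remove 6 from row 3 of P and reverse-bump: 6 enters row 2 and ejects 4; 4 enters row 1 and ejects 2. So w(4) = 2. P is now [[1, 4], [6]].
Step i=3: Q has 3 at row 2, column 1; remove 6 from row 2 of P and reverse-bump: 6 enters row 1 and ejects 4. So w(3) = 4. P is now [[1, 6]].
Step i=2: Q has 2 at row 1, column 2; remove that cell from P, ejecting 6. So w(2) = 6. P is now [[1]].
Step i=1: Q has 1 at row 1, column 1; remove that cell from P, ejecting 1. So w(1) = 1. P is now [].

So w = 1 6 4 2 3 5.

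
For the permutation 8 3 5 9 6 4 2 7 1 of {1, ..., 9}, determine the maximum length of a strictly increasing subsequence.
4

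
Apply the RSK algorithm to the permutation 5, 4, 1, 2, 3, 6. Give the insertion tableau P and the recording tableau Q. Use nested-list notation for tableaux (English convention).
Insert each entry of the permutation into P by Schensted row insertion, recording in Q the position of each new cell.

Insert 5: appended to row 1. P = [[5]].
Insert 4: 4 bumps 5 from row 1; 5 starts row 2. P = [[4], [5]].
Insert 1: 1 bumps 4 from row 1; 4 bumps 5 from row 2; 5 starts row 3. P = [[1], [4], [5]].
Insert 2: appended to row 1. P = [[1, 2], [4], [5]].
Insert 3: appended to row 1. P = [[1, 2, 3], [4], [5]].
Insert 6: appended to row 1. P = [[1, 2, 3, 6], [4], [5]].

So P = [[1, 2, 3, 6], [4], [5]], Q = [[1, 4, 5, 6], [2], [3]].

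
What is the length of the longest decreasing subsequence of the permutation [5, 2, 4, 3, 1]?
4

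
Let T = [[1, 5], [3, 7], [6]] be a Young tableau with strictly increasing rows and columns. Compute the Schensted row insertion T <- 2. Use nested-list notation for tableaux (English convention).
In row 1, 2 replaces 5 (the leftmost entry greater than 2); 5 is bumped to row 2. In row 2, 5 replaces 7 (the leftmost entry greater than 5); 7 is bumped to row 3. 7 is appended to row 3. The new tableau is [[1, 2], [3, 5], [6, 7]].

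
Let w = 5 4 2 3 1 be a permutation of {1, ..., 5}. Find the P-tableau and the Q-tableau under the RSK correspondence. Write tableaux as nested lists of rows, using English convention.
Insert each entry of the permutation into P by Schensted row insertion, recording in Q the position of each new cell.

Insert 5: appended to row 1. P = [[5]], Q = [[1]].
Insert 4: 4 bumps 5 from row 1; 5 starts row 2. P = [[4], [5]], Q = [[1], [2]].
Insert 2: 2 bumps 4 from row 1; 4 bumps 5 from row 2; 5 starts row 3. P = [[2], [4], [5]], Q = [[1], [2], [3]].
Insert 3: appended to row 1. P = [[2, 3], [4], [5]], Q = [[1, 4], [2], [3]].
Insert 1: 1 bumps 2 from row 1; 2 bumps 4 from row 2; 4 bumps 5 from row 3; 5 starts row 4. P = [[1, 3], [2], [4], [5]], Q = [[1, 4], [2], [3], [5]].

So P = [[1, 3], [2], [4], [5]], Q = [[1, 4], [2], [3], [5]].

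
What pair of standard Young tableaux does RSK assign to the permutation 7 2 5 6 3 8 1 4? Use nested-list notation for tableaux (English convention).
Insert each entry of the permutation into P by Schensted row insertion, recording in Q the position of each new cell.

After inserting 7: P = [[7]].
After inserting 2: P = [[2], [7]].
After inserting 5: P = [[2, 5], [7]].
After inserting 6: P = [[2, 5, 6], [7]].
After inserting 3: P = [[2, 3, 6], [5], [7]].
After inserting 8: P = [[2, 3, 6, 8], [5], [7]].
After inserting 1: P = [[1, 3, 6, 8], [2], [5], [7]].
After inserting 4: P = [[1, 3, 4, 8], [2, 6], [5], [7]].

So P = [[1, 3, 4, 8], [2, 6], [5], [7]], Q = [[1, 3, 4, 6], [2, 8], [5], [7]].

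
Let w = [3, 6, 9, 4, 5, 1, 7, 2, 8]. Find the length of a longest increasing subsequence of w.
5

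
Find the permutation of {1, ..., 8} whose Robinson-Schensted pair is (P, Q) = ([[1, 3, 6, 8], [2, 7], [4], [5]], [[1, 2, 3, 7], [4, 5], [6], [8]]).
2 5 7 4 6 3 8 1

Reverse the RSK construction: for i from n down to 1, find the cell of Q containing i, remove the entry at that cell from P, and reverse-bump it up through P; the value ejected from row 1 is w(i).

Step i=8: Q has 8 at row 4, column 1; remove 5 from row 4 of P and reverse-bump: 5 enters row 3 and ejects 4; 4 enters row 2 and ejects 2; 2 enters row 1 and ejects 1. So w(8) = 1. P is now [[2, 3, 6, 8], [4, 7], [5]].
Step i=7: Q has 7 at row 1, column 4; remove that cell from P, ejecting 8. So w(7) = 8. P is now [[2, 3, 6], [4, 7], [5]].
Step i=6: Q has 6 at row 3, column 1; remove 5 from row 3 of P and reverse-bump: 5 enters row 2 and ejects 4; 4 enters row 1 and ejects 3. So w(6) = 3. P is now [[2, 4, 6], [5, 7]].
Step i=5: Q has 5 at row 2, column 2; remove 7 from row 2 of P and reverse-bump: 7 enters row 1 and ejects 6. So w(5) = 6. P is now [[2, 4, 7], [5]].
Step i=4: Q has 4 at row 2, column 1; remove 5 from row 2 of P and reverse-bump: 5 enters row 1 and ejects 4. So w(4) = 4. P is now [[2, 5, 7]].
Step i=3: Q has 3 at row 1, column 3; remove that cell from P, ejecting 7. So w(3) = 7. P is now [[2, 5]].
Step i=2: Q has 2 at row 1, column 2; remove that cell from P, ejecting 5. So w(2) = 5. P is now [[2]].
Step i=1: Q has 1 at row 1, column 1; remove that cell from P, ejecting 2. So w(1) = 2. P is now [].

So w = 2 5 7 4 6 3 8 1.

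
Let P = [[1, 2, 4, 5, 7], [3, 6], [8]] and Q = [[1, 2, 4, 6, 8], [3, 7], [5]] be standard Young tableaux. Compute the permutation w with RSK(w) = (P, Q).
Reverse the RSK construction: for i from n down to 1, find the cell of Q containing i, remove the entry at that cell from P, and reverse-bump it up through P; the value ejected from row 1 is w(i).

Step i=8: Q has 8 at row 1, column 5; remove that cell from P, ejecting 7. So w(8) = 7. P is now [[1, 2, 4, 5], [3, 6], [8]].
Step i=7: Q has 7 at row 2, column 2; remove 6 from row 2 of P and reverse-bump: 6 enters row 1 and ejects 5. So w(7) = 5. P is now [[1, 2, 4, 6], [3], [8]].
Step i=6: Q has 6 at row 1, column 4; remove that cell from P, ejecting 6. So w(6) = 6. P is now [[1, 2, 4], [3], [8]].
Step i=5: Q has 5 at row 3, column 1; remove 8 from row 3 of P and reverse-bump: 8 enters row 2 and ejects 3; 3 enters row 1 and ejects 2. So w(5) = 2. P is now [[1, 3, 4], [8]].
Step i=4: Q has 4 at row 1, column 3; remove that cell from P, ejecting 4. So w(4) = 4. P is now [[1, 3], [8]].
Step i=3: Q has 3 at row 2, column 1; remove 8 from row 2 of P and reverse-bump: 8 enters row 1 and ejects 3. So w(3) = 3. P is now [[1, 8]].
Step i=2: Q has 2 at row 1, column 2; remove that cell from P, ejecting 8. So w(2) = 8. P is now [[1]].
Step i=1: Q has 1 at row 1, column 1; remove that cell from P, ejecting 1. So w(1) = 1. P is now [].

So w = 1 8 3 4 2 6 5 7.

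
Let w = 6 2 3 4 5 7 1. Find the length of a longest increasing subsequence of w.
5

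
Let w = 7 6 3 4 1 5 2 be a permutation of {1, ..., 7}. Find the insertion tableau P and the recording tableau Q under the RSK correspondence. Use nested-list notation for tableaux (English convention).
P = [[1, 2, 5], [3, 4], [6], [7]], Q = [[1, 4, 6], [2, 7], [3], [5]]

Insert each entry of the permutation into P by Schensted row insertion, recording in Q the position of each new cell.

Insert 7: appended to row 1. P = [[7]].
Insert 6: 6 bumps 7 from row 1; 7 starts row 2. P = [[6], [7]].
Insert 3: 3 bumps 6 from row 1; 6 bumps 7 from row 2; 7 starts row 3. P = [[3], [6], [7]].
Insert 4: appended to row 1. P = [[3, 4], [6], [7]].
Insert 1: 1 bumps 3 from row 1; 3 bumps 6 from row 2; 6 bumps 7 from row 3; 7 starts row 4. P = [[1, 4], [3], [6], [7]].
Insert 5: appended to row 1. P = [[1, 4, 5], [3], [6], [7]].
Insert 2: 2 bumps 4 from row 1; 4 appends to row 2. P = [[1, 2, 5], [3, 4], [6], [7]].

So P = [[1, 2, 5], [3, 4], [6], [7]], Q = [[1, 4, 6], [2, 7], [3], [5]].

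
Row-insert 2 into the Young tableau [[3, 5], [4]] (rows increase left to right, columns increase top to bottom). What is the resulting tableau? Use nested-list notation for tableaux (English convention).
In row 1, 2 replaces 3 (the leftmost entry greater than 2); 3 is bumped to row 2. In row 2, 3 replaces 4 (the leftmost entry greater than 3); 4 is bumped to row 3. 4 starts a new row 3. The new tableau is [[2, 5], [3], [4]].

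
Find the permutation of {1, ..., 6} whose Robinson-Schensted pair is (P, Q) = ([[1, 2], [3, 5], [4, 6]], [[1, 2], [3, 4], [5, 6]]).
4 6 3 5 1 2

Reverse the RSK construction: for i from n down to 1, find the cell of Q containing i, remove the entry at that cell from P, and reverse-bump it up through P; the value ejected from row 1 is w(i).

Step i=6: Q has 6 at row 3, column 2; remove 6 from row 3 of P and reverse-bump: 6 enters row 2 and ejects 5; 5 enters row 1 and ejects 2. So w(6) = 2. P is now [[1, 5], [3, 6], [4]].
Step i=5: Q has 5 at row 3, column 1; remove 4 from row 3 of P and reverse-bump: 4 enters row 2 and ejects 3; 3 enters row 1 and ejects 1. So w(5) = 1. P is now [[3, 5], [4, 6]].
Step i=4: Q has 4 at row 2, column 2; remove 6 from row 2 of P and reverse-bump: 6 enters row 1 and ejects 5. So w(4) = 5. P is now [[3, 6], [4]].
Step i=3: Q has 3 at row 2, column 1; remove 4 from row 2 of P and reverse-bump: 4 enters row 1 and ejects 3. So w(3) = 3. P is now [[4, 6]].
Step i=2: Q has 2 at row 1, column 2; remove that cell from P, ejecting 6. So w(2) = 6. P is now [[4]].
Step i=1: Q has 1 at row 1, column 1; remove that cell from P, ejecting 4. So w(1) = 4. P is now [].

So w = 4 6 3 5 1 2.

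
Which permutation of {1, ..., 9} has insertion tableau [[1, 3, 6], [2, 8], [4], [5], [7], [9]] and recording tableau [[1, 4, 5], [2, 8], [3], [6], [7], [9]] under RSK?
Reverse RSK: for i = n, n-1, ..., 1, locate i in Q, remove the corresponding corner cell from P, and reverse-bump its entry up through P; the value ejected from row 1 is w(i).

So w = 9 7 2 5 8 4 3 6 1.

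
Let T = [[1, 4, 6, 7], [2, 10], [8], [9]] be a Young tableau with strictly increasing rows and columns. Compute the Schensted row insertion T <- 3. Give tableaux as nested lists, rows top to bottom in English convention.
In row 1, 3 replaces 4 (the leftmost entry greater than 3); 4 is bumped to row 2. In row 2, 4 replaces 10 (the leftmost entry greater than 4); 10 is bumped to row 3. 10 is appended to row 3. The new tableau is [[1, 3, 6, 7], [2, 4], [8, 10], [9]].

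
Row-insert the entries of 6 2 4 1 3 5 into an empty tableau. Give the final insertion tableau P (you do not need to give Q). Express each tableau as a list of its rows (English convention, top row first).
Insert 6: appended to row 1. P = [[6]].
Insert 2: 2 bumps 6 from row 1; 6 starts row 2. P = [[2], [6]].
Insert 4: appended to row 1. P = [[2, 4], [6]].
Insert 1: 1 bumps 2 from row 1; 2 bumps 6 from row 2; 6 starts row 3. P = [[1, 4], [2], [6]].
Insert 3: 3 bumps 4 from row 1; 4 appends to row 2. P = [[1, 3], [2, 4], [6]].
Insert 5: appended to row 1. P = [[1, 3, 5], [2, 4], [6]].

So P = [[1, 3, 5], [2, 4], [6]].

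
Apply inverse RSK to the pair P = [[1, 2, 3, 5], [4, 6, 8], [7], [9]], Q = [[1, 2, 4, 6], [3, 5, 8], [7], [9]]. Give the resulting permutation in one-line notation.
Reverse the RSK construction: for i from n down to 1, find the cell of Q containing i, remove the entry at that cell from P, and reverse-bump it up through P; the value ejected from row 1 is w(i).

Step i=9: Q has 9 at row 4, column 1; remove 9 from row 4 of P and reverse-bump: 9 enters row 3 and ejects 7; 7 enters row 2 and ejects 6; 6 enters row 1 and ejects 5. So w(9) = 5. P is now [[1, 2, 3, 6], [4, 7, 8], [9]].
Step i=8: Q has 8 at row 2, column 3; remove 8 from row 2 of P and reverse-bump: 8 enters row 1 and ejects 6. So w(8) = 6. P is now [[1, 2, 3, 8], [4, 7], [9]].
Step i=7: Q has 7 at row 3, column 1; remove 9 from row 3 of P and reverse-bump: 9 enters row 2 and ejects 7; 7 enters row 1 and ejects 3. So w(7) = 3. P is now [[1, 2, 7, 8], [4, 9]].
Step i=6: Q has 6 at row 1, column 4; remove that cell from P, ejecting 8. So w(6) = 8. P is now [[1, 2, 7], [4, 9]].
Step i=5: Q has 5 at row 2, column 2; remove 9 from row 2 of P and reverse-bump: 9 enters row 1 and ejects 7. So w(5) = 7. P is now [[1, 2, 9], [4]].
Step i=4: Q has 4 at row 1, column 3; remove that cell from P, ejecting 9. So w(4) = 9. P is now [[1, 2], [4]].
Step i=3: Q has 3 at row 2, column 1; remove 4 from row 2 of P and reverse-bump: 4 enters row 1 and ejects 2. So w(3) = 2. P is now [[1, 4]].
Step i=2: Q has 2 at row 1, column 2; remove that cell from P, ejecting 4. So w(2) = 4. P is now [[1]].
Step i=1: Q has 1 at row 1, column 1; remove that cell from P, ejecting 1. So w(1) = 1. P is now [].

So w = 1 4 2 9 7 8 3 6 5.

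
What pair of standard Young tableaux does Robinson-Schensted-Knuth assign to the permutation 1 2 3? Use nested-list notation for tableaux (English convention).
Insert each entry of the permutation into P by Schensted row insertion, recording in Q the position of each new cell.

Insert 1: appended to row 1. P = [[1]].
Insert 2: appended to row 1. P = [[1, 2]].
Insert 3: appended to row 1. P = [[1, 2, 3]].

So P = [[1, 2, 3]], Q = [[1, 2, 3]].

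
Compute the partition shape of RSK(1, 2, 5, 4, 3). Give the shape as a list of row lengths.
[3, 1, 1]

Row-insert each entry into an empty tableau.

After inserting 1: P = [[1]].
After inserting 2: P = [[1, 2]].
After inserting 5: P = [[1, 2, 5]].
After inserting 4: P = [[1, 2, 4], [5]].
After inserting 3: P = [[1, 2, 3], [4], [5]].

The final insertion tableau P = [[1, 2, 3], [4], [5]] has shape [3, 1, 1].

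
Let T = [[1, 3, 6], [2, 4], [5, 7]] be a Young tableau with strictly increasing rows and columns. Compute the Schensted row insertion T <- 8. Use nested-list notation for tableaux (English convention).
8 is larger than every entry of row 1, so it is appended to row 1. The new tableau is [[1, 3, 6, 8], [2, 4], [5, 7]].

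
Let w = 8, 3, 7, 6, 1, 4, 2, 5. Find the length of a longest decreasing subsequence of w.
5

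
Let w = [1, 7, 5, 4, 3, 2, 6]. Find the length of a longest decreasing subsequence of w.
5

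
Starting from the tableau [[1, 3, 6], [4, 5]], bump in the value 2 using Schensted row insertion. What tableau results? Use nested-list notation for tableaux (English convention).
In row 1, 2 replaces 3 (the leftmost entry greater than 2); 3 is bumped to row 2. In row 2, 3 replaces 4 (the leftmost entry greater than 3); 4 is bumped to row 3. 4 starts a new row 3. The new tableau is [[1, 2, 6], [3, 5], [4]].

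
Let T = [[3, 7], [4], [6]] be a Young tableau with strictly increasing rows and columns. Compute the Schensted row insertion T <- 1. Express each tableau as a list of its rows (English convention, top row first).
[[1, 7], [3], [4], [6]]

In row 1, 1 replaces 3 (the leftmost entry greater than 1); 3 is bumped to row 2. In row 2, 3 replaces 4 (the leftmost entry greater than 3); 4 is bumped to row 3. In row 3, 4 replaces 6 (the leftmost entry greater than 4); 6 is bumped to row 4. 6 starts a new row 4. The new tableau is [[1, 7], [3], [4], [6]].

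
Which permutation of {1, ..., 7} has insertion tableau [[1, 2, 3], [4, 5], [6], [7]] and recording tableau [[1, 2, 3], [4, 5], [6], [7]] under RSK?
1 4 7 2 6 5 3

Reverse the RSK construction: for i from n down to 1, find the cell of Q containing i, remove the entry at that cell from P, and reverse-bump it up through P; the value ejected from row 1 is w(i).

Step i=7: Q has 7 at row 4, column 1; remove 7 from row 4 of P and reverse-bump: 7 enters row 3 and ejects 6; 6 enters row 2 and ejects 5; 5 enters row 1 and ejects 3. So w(7) = 3. P is now [[1, 2, 5], [4, 6], [7]].
Step i=6: Q has 6 at row 3, column 1; remove 7 from row 3 of P and reverse-bump: 7 enters row 2 and ejects 6; 6 enters row 1 and ejects 5. So w(6) = 5. P is now [[1, 2, 6], [4, 7]].
Step i=5: Q has 5 at row 2, column 2; remove 7 from row 2 of P and reverse-bump: 7 enters row 1 and ejects 6. So w(5) = 6. P is now [[1, 2, 7], [4]].
Step i=4: Q has 4 at row 2, column 1; remove 4 from row 2 of P and reverse-bump: 4 enters row 1 and ejects 2. So w(4) = 2. P is now [[1, 4, 7]].
Step i=3: Q has 3 at row 1, column 3; remove that cell from P, ejecting 7. So w(3) = 7. P is now [[1, 4]].
Step i=2: Q has 2 at row 1, column 2; remove that cell from P, ejecting 4. So w(2) = 4. P is now [[1]].
Step i=1: Q has 1 at row 1, column 1; remove that cell from P, ejecting 1. So w(1) = 1. P is now [].

So w = 1 4 7 2 6 5 3.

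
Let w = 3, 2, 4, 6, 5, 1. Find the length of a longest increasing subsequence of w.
3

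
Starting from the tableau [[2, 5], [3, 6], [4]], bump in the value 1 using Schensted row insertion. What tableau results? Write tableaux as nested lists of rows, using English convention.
[[1, 5], [2, 6], [3], [4]]

In row 1, 1 replaces 2 (the leftmost entry greater than 1); 2 is bumped to row 2. In row 2, 2 replaces 3 (the leftmost entry greater than 2); 3 is bumped to row 3. In row 3, 3 replaces 4 (the leftmost entry greater than 3); 4 is bumped to row 4. 4 starts a new row 4. The new tableau is [[1, 5], [2, 6], [3], [4]].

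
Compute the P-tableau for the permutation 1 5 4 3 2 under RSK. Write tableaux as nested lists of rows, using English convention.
Insert 1: appended to row 1. P = [[1]].
Insert 5: appended to row 1. P = [[1, 5]].
Insert 4: 4 bumps 5 from row 1; 5 starts row 2. P = [[1, 4], [5]].
Insert 3: 3 bumps 4 from row 1; 4 bumps 5 from row 2; 5 starts row 3. P = [[1, 3], [4], [5]].
Insert 2: 2 bumps 3 from row 1; 3 bumps 4 from row 2; 4 bumps 5 from row 3; 5 starts row 4. P = [[1, 2], [3], [4], [5]].

So P = [[1, 2], [3], [4], [5]].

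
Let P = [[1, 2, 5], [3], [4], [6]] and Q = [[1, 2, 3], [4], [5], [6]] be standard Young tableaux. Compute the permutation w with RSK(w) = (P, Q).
Reverse the RSK construction: for i from n down to 1, find the cell of Q containing i, remove the entry at that cell from P, and reverse-bump it up through P; the value ejected from row 1 is w(i).

Step i=6: Q has 6 at row 4, column 1; remove 6 from row 4 of P and reverse-bump: 6 enters row 3 and ejects 4; 4 enters row 2 and ejects 3; 3 enters row 1 and ejects 2. So w(6) = 2. P is now [[1, 3, 5], [4], [6]].
Step i=5: Q has 5 at row 3, column 1; remove 6 from row 3 of P and reverse-bump: 6 enters row 2 and ejects 4; 4 enters row 1 and ejects 3. So w(5) = 3. P is now [[1, 4, 5], [6]].
Step i=4: Q has 4 at row 2, column 1; remove 6 from row 2 of P and reverse-bump: 6 enters row 1 and ejects 5. So w(4) = 5. P is now [[1, 4, 6]].
Step i=3: Q has 3 at row 1, column 3; remove that cell from P, ejecting 6. So w(3) = 6. P is now [[1, 4]].
Step i=2: Q has 2 at row 1, column 2; remove that cell from P, ejecting 4. So w(2) = 4. P is now [[1]].
Step i=1: Q has 1 at row 1, column 1; remove that cell from P, ejecting 1. So w(1) = 1. P is now [].

So w = 1 4 6 5 3 2.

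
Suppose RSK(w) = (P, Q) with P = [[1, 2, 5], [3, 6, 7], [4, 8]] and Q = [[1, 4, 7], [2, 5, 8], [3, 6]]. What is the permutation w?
4 3 1 8 6 2 7 5

Reverse the RSK construction: for i from n down to 1, find the cell of Q containing i, remove the entry at that cell from P, and reverse-bump it up through P; the value ejected from row 1 is w(i).

Step i=8: Q has 8 at row 2, column 3; remove 7 from row 2 of P and reverse-bump: 7 enters row 1 and ejects 5. So w(8) = 5. P is now [[1, 2, 7], [3, 6], [4, 8]].
Step i=7: Q has 7 at row 1, column 3; remove that cell from P, ejecting 7. So w(7) = 7. P is now [[1, 2], [3, 6], [4, 8]].
Step i=6: Q has 6 at row 3, column 2; remove 8 from row 3 of P and reverse-bump: 8 enters row 2 and ejects 6; 6 enters row 1 and ejects 2. So w(6) = 2. P is now [[1, 6], [3, 8], [4]].
Step i=5: Q has 5 at row 2, column 2; remove 8 from row 2 of P and reverse-bump: 8 enters row 1 and ejects 6. So w(5) = 6. P is now [[1, 8], [3], [4]].
Step i=4: Q has 4 at row 1, column 2; remove that cell from P, ejecting 8. So w(4) = 8. P is now [[1], [3], [4]].
Step i=3: Q has 3 at row 3, column 1; remove 4 from row 3 of P and reverse-bump: 4 enters row 2 and ejects 3; 3 enters row 1 and ejects 1. So w(3) = 1. P is now [[3], [4]].
Step i=2: Q has 2 at row 2, column 1; remove 4 from row 2 of P and reverse-bump: 4 enters row 1 and ejects 3. So w(2) = 3. P is now [[4]].
Step i=1: Q has 1 at row 1, column 1; remove that cell from P, ejecting 4. So w(1) = 4. P is now [].

So w = 4 3 1 8 6 2 7 5.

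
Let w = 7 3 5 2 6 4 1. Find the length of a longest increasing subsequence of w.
3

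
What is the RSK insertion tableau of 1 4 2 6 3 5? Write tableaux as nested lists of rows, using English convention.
After inserting 1: P = [[1]].
After inserting 4: P = [[1, 4]].
After inserting 2: P = [[1, 2], [4]].
After inserting 6: P = [[1, 2, 6], [4]].
After inserting 3: P = [[1, 2, 3], [4, 6]].
After inserting 5: P = [[1, 2, 3, 5], [4, 6]].

So P = [[1, 2, 3, 5], [4, 6]].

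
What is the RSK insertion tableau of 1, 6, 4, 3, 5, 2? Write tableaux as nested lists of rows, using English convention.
P = [[1, 2, 5], [3], [4], [6]]

Insert 1: appended to row 1. P = [[1]].
Insert 6: appended to row 1. P = [[1, 6]].
Insert 4: 4 bumps 6 from row 1; 6 starts row 2. P = [[1, 4], [6]].
Insert 3: 3 bumps 4 from row 1; 4 bumps 6 from row 2; 6 starts row 3. P = [[1, 3], [4], [6]].
Insert 5: appended to row 1. P = [[1, 3, 5], [4], [6]].
Insert 2: 2 bumps 3 from row 1; 3 bumps 4 from row 2; 4 bumps 6 from row 3; 6 starts row 4. P = [[1, 2, 5], [3], [4], [6]].

So P = [[1, 2, 5], [3], [4], [6]].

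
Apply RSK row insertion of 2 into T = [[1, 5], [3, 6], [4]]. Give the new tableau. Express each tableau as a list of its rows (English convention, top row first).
[[1, 2], [3, 5], [4, 6]]

In row 1, 2 replaces 5 (the leftmost entry greater than 2); 5 is bumped to row 2. In row 2, 5 replaces 6 (the leftmost entry greater than 5); 6 is bumped to row 3. 6 is appended to row 3. The new tableau is [[1, 2], [3, 5], [4, 6]].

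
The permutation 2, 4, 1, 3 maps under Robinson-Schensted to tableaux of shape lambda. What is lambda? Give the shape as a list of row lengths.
[2, 2]

Row-insert each entry into an empty tableau.

After inserting 2: P = [[2]].
After inserting 4: P = [[2, 4]].
After inserting 1: P = [[1, 4], [2]].
After inserting 3: P = [[1, 3], [2, 4]].

The final insertion tableau P = [[1, 3], [2, 4]] has shape [2, 2].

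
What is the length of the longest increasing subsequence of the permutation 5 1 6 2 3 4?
4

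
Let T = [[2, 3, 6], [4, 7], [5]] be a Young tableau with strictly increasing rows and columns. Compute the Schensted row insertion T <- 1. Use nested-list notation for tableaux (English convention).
In row 1, 1 replaces 2 (the leftmost entry greater than 1); 2 is bumped to row 2. In row 2, 2 replaces 4 (the leftmost entry greater than 2); 4 is bumped to row 3. In row 3, 4 replaces 5 (the leftmost entry greater than 4); 5 is bumped to row 4. 5 starts a new row 4. The new tableau is [[1, 3, 6], [2, 7], [4], [5]].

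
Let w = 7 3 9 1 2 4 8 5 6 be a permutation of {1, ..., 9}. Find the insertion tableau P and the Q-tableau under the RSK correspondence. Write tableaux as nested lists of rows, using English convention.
Insert each entry of the permutation into P by Schensted row insertion, recording in Q the position of each new cell.

After inserting 7: P = [[7]].
After inserting 3: P = [[3], [7]].
After inserting 9: P = [[3, 9], [7]].
After inserting 1: P = [[1, 9], [3], [7]].
After inserting 2: P = [[1, 2], [3, 9], [7]].
After inserting 4: P = [[1, 2, 4], [3, 9], [7]].
After inserting 8: P = [[1, 2, 4, 8], [3, 9], [7]].
After inserting 5: P = [[1, 2, 4, 5], [3, 8], [7, 9]].
After inserting 6: P = [[1, 2, 4, 5, 6], [3, 8], [7, 9]].

So P = [[1, 2, 4, 5, 6], [3, 8], [7, 9]], Q = [[1, 3, 6, 7, 9], [2, 5], [4, 8]].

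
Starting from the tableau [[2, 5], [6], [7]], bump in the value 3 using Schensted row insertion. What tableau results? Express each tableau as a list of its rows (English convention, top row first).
In row 1, 3 replaces 5 (the leftmost entry greater than 3); 5 is bumped to row 2. In row 2, 5 replaces 6 (the leftmost entry greater than 5); 6 is bumped to row 3. In row 3, 6 replaces 7 (the leftmost entry greater than 6); 7 is bumped to row 4. 7 starts a new row 4. The new tableau is [[2, 3], [5], [6], [7]].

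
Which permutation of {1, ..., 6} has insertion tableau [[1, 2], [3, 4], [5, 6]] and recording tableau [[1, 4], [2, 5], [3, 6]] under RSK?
5 3 1 6 4 2

Reverse the RSK construction: for i from n down to 1, find the cell of Q containing i, remove the entry at that cell from P, and reverse-bump it up through P; the value ejected from row 1 is w(i).

Step i=6: Q has 6 at row 3, column 2; remove 6 from row 3 of P and reverse-bump: 6 enters row 2 and ejects 4; 4 enters row 1 and ejects 2. So w(6) = 2. P is now [[1, 4], [3, 6], [5]].
Step i=5: Q has 5 at row 2, column 2; remove 6 from row 2 of P and reverse-bump: 6 enters row 1 and ejects 4. So w(5) = 4. P is now [[1, 6], [3], [5]].
Step i=4: Q has 4 at row 1, column 2; remove that cell from P, ejecting 6. So w(4) = 6. P is now [[1], [3], [5]].
Step i=3: Q has 3 at row 3, column 1; remove 5 from row 3 of P and reverse-bump: 5 enters row 2 and ejects 3; 3 enters row 1 and ejects 1. So w(3) = 1. P is now [[3], [5]].
Step i=2: Q has 2 at row 2, column 1; remove 5 from row 2 of P and reverse-bump: 5 enters row 1 and ejects 3. So w(2) = 3. P is now [[5]].
Step i=1: Q has 1 at row 1, column 1; remove that cell from P, ejecting 5. So w(1) = 5. P is now [].

So w = 5 3 1 6 4 2.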